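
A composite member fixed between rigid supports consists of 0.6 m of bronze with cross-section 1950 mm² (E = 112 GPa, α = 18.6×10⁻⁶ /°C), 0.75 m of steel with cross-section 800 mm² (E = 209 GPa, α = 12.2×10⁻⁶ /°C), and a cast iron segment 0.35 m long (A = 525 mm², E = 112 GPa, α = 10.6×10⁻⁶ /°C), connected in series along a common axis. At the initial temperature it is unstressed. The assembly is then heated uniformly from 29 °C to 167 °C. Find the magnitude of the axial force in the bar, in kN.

P ≈ 251 kN (compressive)

Free thermal expansion of the whole bar: Σ αᵢΔT Lᵢ = 18.6×10⁻⁶×138×600 + 12.2×10⁻⁶×138×750 + 10.6×10⁻⁶×138×350 = 3.315 mm.
Since the ends are fixed, an axial force P builds up, equal in every segment, with P · Σ Lᵢ/(AᵢEᵢ) = δ_free.
The series flexibility is Σ Lᵢ/(AᵢEᵢ) = 600/(1950×112×10³) + 750/(800×209×10³) + 350/(525×112×10³) = 1.319×10⁻⁵ mm/N.
So P = 3.315 / 1.319×10⁻⁵ = 251.4 kN, compressive.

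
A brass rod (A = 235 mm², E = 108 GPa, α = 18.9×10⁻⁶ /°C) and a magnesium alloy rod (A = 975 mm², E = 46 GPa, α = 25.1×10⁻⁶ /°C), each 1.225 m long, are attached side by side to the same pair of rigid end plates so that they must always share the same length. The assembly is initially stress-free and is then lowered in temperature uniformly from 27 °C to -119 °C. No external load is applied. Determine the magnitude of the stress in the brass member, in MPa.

σ ≈ 62.4 MPa (compressive)

Both members must finish at the same length. With the larger α, the magnesium alloy tends to over-contract; the plates restrain it, putting the magnesium alloy in tension and the brass in compression. With no external load the two internal forces are equal and opposite, magnitude P.
Compatibility of the two members (thermal + elastic change equal): (α₁ − α₂)ΔT = P·[1/(A₁E₁) + 1/(A₂E₂)].
|α₁ − α₂|·ΔT = 6.2×10⁻⁶ × 146 = 0.0009052.
1/(A₁E₁) + 1/(A₂E₂) = 1/(235×108×10³) + 1/(975×46×10³) = 6.17×10⁻⁸ N⁻¹.
P = 0.0009052 / 6.17×10⁻⁸ = 14670 N = 14.67 kN.
σ_{brass} = P/A₁ = 14670/235 = 62.43 MPa, compressive.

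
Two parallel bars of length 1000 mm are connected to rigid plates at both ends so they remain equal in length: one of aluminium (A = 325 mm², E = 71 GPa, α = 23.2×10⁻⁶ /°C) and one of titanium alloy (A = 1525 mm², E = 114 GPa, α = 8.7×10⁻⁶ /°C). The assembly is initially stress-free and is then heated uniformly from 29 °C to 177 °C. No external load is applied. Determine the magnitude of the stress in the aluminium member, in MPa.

The aluminium has the larger α, so on heating it would change length more than the titanium alloy if both were free. The rigid plates force a common final length, so the aluminium is put into compression and the titanium alloy into tension, with equal and opposite forces P (no external load).
Equating the net (thermal + elastic) strains gives |α₁ − α₂|·ΔT = P·[1/(A₁E₁) + 1/(A₂E₂)].
|α₁ − α₂|·ΔT = 14.5×10⁻⁶ × 148 = 0.002146.
1/(A₁E₁) + 1/(A₂E₂) = 1/(325×71×10³) + 1/(1525×114×10³) = 4.909×10⁻⁸ N⁻¹.
P = 0.002146 / 4.909×10⁻⁸ = 43720 N = 43.72 kN.
σ_{aluminium} = P/A₁ = 43720/325 = 134.5 MPa, compressive.

σ ≈ 135 MPa (compressive)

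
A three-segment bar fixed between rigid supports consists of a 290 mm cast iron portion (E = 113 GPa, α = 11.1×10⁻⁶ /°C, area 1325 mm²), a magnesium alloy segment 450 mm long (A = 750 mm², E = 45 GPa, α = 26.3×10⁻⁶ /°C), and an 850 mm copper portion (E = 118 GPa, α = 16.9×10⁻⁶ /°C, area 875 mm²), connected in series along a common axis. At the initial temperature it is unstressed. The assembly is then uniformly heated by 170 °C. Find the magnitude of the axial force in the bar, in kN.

Free thermal expansion of the whole bar: Σ αᵢΔT Lᵢ = 11.1×10⁻⁶×170×290 + 26.3×10⁻⁶×170×450 + 16.9×10⁻⁶×170×850 = 5.001 mm.
Since the ends are fixed, an axial force P builds up, equal in every segment, with P · Σ Lᵢ/(AᵢEᵢ) = δ_free.
Σ Lᵢ/(AᵢEᵢ) = 290/(1325×113×10³) + 450/(750×45×10³) + 850/(875×118×10³) = 2.35×10⁻⁵ mm/N.
Hence P = δ_free / Σ(L/AE) = 5.001/2.35×10⁻⁵ = 212.8 kN (compressive).

P ≈ 213 kN (compressive)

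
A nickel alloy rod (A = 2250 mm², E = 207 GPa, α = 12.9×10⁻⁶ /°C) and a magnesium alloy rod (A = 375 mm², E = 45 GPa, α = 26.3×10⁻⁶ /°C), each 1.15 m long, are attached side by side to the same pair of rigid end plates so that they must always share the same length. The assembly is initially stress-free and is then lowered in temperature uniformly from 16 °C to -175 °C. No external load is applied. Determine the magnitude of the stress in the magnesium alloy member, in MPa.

Both members must finish at the same length. With the larger α, the magnesium alloy tends to over-contract; the plates restrain it, putting the magnesium alloy in tension and the nickel alloy in compression. With no external load the two internal forces are equal and opposite, magnitude P.
Setting the final lengths equal and cancelling L: (α₁ − α₂)ΔT = P/(A₁E₁) + P/(A₂E₂).
|α₁ − α₂|·ΔT = 13.4×10⁻⁶ × 191 = 0.002559.
1/(A₁E₁) + 1/(A₂E₂) = 1/(2250×207×10³) + 1/(375×45×10³) = 6.141×10⁻⁸ N⁻¹.
P = 0.002559 / 6.141×10⁻⁸ = 41680 N = 41.68 kN.
σ_{magnesium alloy} = P/A₂ = 41680/375 = 111.1 MPa, tensile.

σ ≈ 111 MPa (tensile)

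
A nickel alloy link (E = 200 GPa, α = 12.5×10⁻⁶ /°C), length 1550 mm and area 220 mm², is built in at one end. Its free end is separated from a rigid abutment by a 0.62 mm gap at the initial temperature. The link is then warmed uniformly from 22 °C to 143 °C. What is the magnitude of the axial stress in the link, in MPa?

σ ≈ 222 MPa (compressive)

Unrestrained expansion: δ_free = αΔT L = 12.5×10⁻⁶ × 121 × 1550 = 2.344 mm.
This exceeds the 0.62 mm gap, so the wall pushes back. The portion of expansion that must be recovered elastically is δ_free − gap = 2.344 − 0.62 = 1.724 mm.
Compatibility: PL/(AE) = 1.724 mm, so σ = P/A = E × (1.724/1550) = 222.5 MPa.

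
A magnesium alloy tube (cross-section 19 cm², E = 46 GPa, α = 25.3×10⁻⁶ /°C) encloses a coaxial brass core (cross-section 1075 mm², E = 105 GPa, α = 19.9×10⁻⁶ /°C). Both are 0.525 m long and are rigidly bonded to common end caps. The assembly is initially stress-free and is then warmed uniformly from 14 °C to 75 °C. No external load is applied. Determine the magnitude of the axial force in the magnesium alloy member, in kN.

Equilibrium of a rigid end plate with no external load gives equal and opposite internal forces ±P in the two members. Since α_{magnesium alloy} > α_{brass}, heating drives the magnesium alloy into compression and the brass into tension.
Equating the net (thermal + elastic) strains gives |α₁ − α₂|·ΔT = P·[1/(A₁E₁) + 1/(A₂E₂)].
|α₁ − α₂|·ΔT = 5.4×10⁻⁶ × 61 = 0.0003294.
1/(A₁E₁) + 1/(A₂E₂) = 1/(1900×46×10³) + 1/(1075×105×10³) = 2.03×10⁻⁸ N⁻¹.
So P = 0.0003294 / 2.03×10⁻⁸ = 16.23 kN.

P ≈ 16.2 kN (compressive in the magnesium alloy)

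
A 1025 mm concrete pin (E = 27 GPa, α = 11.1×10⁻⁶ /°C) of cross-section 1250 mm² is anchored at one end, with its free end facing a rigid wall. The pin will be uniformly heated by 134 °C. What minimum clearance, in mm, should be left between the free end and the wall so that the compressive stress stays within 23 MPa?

With no wall the pin would lengthen by αΔT L = 11.1×10⁻⁶ × 134 × 1025 = 1.525 mm.
A stress of 23 MPa corresponds to the wall pushing the pin back by σL/E = 23×1025/(27×10³) = 0.8731 mm.
So the gap has to take up the difference, g_min = δ_free − σL/E = 1.525 − 0.8731 = 0.6514 mm.

g ≈ 0.651 mm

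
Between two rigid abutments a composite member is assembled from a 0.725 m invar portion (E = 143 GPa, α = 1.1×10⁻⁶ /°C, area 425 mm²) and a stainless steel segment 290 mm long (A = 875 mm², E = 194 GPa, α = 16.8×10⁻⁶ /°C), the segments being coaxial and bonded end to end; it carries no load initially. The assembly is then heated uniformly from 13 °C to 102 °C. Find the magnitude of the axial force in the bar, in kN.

P ≈ 37 kN (compressive)

With the walls removed the bar would change length by δ_free = Σ αᵢΔT Lᵢ = 1.1×10⁻⁶×89×725 + 16.8×10⁻⁶×89×290 = 0.5046 mm.
Since the ends are fixed, an axial force P builds up, equal in every segment, with P · Σ Lᵢ/(AᵢEᵢ) = δ_free.
The series flexibility is Σ Lᵢ/(AᵢEᵢ) = 725/(425×143×10³) + 290/(875×194×10³) = 1.364×10⁻⁵ mm/N.
So P = 0.5046 / 1.364×10⁻⁵ = 37 kN, compressive.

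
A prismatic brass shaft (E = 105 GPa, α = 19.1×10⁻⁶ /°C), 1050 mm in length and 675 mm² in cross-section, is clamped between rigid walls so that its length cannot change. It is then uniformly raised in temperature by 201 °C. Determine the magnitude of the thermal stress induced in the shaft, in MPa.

The supports are rigid, so the total axial strain is zero. The restrained thermal strain is ε = αΔT = 19.1×10⁻⁶ × 201 = 3839.1×10⁻⁶.
σ = EαΔT = 105×10³ × 19.1×10⁻⁶ × 201 = 403.1 MPa (compressive; the shaft is trying to expand).

σ ≈ 403 MPa (compressive)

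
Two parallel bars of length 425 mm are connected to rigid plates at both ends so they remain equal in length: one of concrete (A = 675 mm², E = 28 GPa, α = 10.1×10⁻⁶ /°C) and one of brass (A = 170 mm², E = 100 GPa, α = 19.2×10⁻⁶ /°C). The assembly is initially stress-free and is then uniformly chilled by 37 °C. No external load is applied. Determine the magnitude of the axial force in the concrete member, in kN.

Both members must finish at the same length. With the larger α, the brass tends to over-contract; the plates restrain it, putting the brass in tension and the concrete in compression. With no external load the two internal forces are equal and opposite, magnitude P.
Compatibility of the two members (thermal + elastic change equal): (α₁ − α₂)ΔT = P·[1/(A₁E₁) + 1/(A₂E₂)].
|α₁ − α₂|·ΔT = 9.1×10⁻⁶ × 37 = 0.0003367.
1/(A₁E₁) + 1/(A₂E₂) = 1/(675×28×10³) + 1/(170×100×10³) = 1.117×10⁻⁷ N⁻¹.
So P = 0.0003367 / 1.117×10⁻⁷ = 3.013 kN.

P ≈ 3.01 kN (compressive in the concrete)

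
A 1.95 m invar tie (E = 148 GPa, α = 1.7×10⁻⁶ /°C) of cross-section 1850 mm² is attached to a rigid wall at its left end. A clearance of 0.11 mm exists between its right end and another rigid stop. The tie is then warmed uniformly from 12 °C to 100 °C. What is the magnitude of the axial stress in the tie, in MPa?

Unrestrained expansion: δ_free = αΔT L = 1.7×10⁻⁶ × 88 × 1950 = 0.2917 mm.
This exceeds the 0.11 mm gap, so the wall pushes back. The portion of expansion that must be recovered elastically is δ_free − gap = 0.2917 − 0.11 = 0.1817 mm.
Compatibility: PL/(AE) = 0.1817 mm, so σ = P/A = E × (0.1817/1950) = 13.79 MPa.

σ ≈ 13.8 MPa (compressive)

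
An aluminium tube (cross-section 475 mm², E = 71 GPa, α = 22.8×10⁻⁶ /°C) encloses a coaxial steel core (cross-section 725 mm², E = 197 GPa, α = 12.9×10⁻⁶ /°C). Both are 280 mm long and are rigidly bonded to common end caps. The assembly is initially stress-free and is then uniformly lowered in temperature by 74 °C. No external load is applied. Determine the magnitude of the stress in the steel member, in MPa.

Equilibrium of a rigid end plate with no external load gives equal and opposite internal forces ±P in the two members. Since α_{aluminium} > α_{steel}, cooling drives the aluminium into tension and the steel into compression.
Compatibility of the two members (thermal + elastic change equal): (α₁ − α₂)ΔT = P·[1/(A₁E₁) + 1/(A₂E₂)].
|α₁ − α₂|·ΔT = 9.9×10⁻⁶ × 74 = 0.0007326.
1/(A₁E₁) + 1/(A₂E₂) = 1/(475×71×10³) + 1/(725×197×10³) = 3.665×10⁻⁸ N⁻¹.
P = 0.0007326 / 3.665×10⁻⁸ = 19990 N = 19.99 kN.
σ_{steel} = P/A₂ = 19990/725 = 27.57 MPa, compressive.

σ ≈ 27.6 MPa (compressive)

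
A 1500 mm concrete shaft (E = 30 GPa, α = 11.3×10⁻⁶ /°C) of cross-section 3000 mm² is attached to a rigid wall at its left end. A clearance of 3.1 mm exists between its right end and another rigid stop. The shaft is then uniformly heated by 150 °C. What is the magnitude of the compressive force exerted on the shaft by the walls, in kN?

P ≈ 0 kN

Unrestrained expansion: δ_free = αΔT L = 11.3×10⁻⁶ × 150 × 1500 = 2.542 mm.
Since δ_free = 2.54 mm is less than the 3.1 mm gap, the shaft never touches the wall. No axial force develops.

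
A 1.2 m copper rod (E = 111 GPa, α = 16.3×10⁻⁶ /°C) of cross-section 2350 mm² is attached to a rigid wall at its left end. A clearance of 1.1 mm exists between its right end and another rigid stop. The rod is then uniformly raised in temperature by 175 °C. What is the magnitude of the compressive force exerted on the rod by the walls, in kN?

P ≈ 505 kN

If the wall were absent the rod would grow by αΔT L = 16.3×10⁻⁶ × 175 × 1200 = 3.423 mm.
This exceeds the 1.1 mm gap, so the wall pushes back. The portion of expansion that must be recovered elastically is δ_free − gap = 3.423 − 1.1 = 2.323 mm.
So σ = E(δ_free − g)/L = 111×10³ × 2.323/1200 = 214.9 MPa.
P = σA = 214.9 × 2350 = 505 kN.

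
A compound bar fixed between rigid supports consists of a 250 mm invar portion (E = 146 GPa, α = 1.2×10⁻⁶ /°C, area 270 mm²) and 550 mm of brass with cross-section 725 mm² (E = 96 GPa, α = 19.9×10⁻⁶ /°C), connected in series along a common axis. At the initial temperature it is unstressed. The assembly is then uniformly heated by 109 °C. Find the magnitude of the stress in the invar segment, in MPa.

σ ≈ 319 MPa (compressive)

Free thermal expansion of the whole bar: Σ αᵢΔT Lᵢ = 1.2×10⁻⁶×109×250 + 19.9×10⁻⁶×109×550 = 1.226 mm.
Since the ends are fixed, an axial force P builds up, equal in every segment, with P · Σ Lᵢ/(AᵢEᵢ) = δ_free.
The series flexibility is Σ Lᵢ/(AᵢEᵢ) = 250/(270×146×10³) + 550/(725×96×10³) = 1.424×10⁻⁵ mm/N.
P = 1.226 / 1.424×10⁻⁵ = 86050 N = 86.05 kN, compressive.
σ_{invar} = P / A = 86050 / 270 = 318.7 MPa.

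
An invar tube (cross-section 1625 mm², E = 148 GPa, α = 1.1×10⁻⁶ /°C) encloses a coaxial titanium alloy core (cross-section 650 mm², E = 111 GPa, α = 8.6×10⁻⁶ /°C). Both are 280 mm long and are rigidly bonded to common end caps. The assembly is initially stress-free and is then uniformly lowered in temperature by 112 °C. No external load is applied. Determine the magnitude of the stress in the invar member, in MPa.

Both members must finish at the same length. With the larger α, the titanium alloy tends to over-contract; the plates restrain it, putting the titanium alloy in tension and the invar in compression. With no external load the two internal forces are equal and opposite, magnitude P.
Equating the net (thermal + elastic) strains gives |α₁ − α₂|·ΔT = P·[1/(A₁E₁) + 1/(A₂E₂)].
|α₁ − α₂|·ΔT = 7.5×10⁻⁶ × 112 = 0.00084.
1/(A₁E₁) + 1/(A₂E₂) = 1/(1625×148×10³) + 1/(650×111×10³) = 1.802×10⁻⁸ N⁻¹.
So P = 0.00084 / 1.802×10⁻⁸ = 46.62 kN.
σ_{invar} = P/A₁ = 46620/1625 = 28.69 MPa, compressive.

σ ≈ 28.7 MPa (compressive)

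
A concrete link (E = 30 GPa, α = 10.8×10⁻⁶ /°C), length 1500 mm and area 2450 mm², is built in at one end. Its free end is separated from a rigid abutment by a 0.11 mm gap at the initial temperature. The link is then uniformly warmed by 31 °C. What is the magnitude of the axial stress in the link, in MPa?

σ ≈ 7.84 MPa (compressive)

Free thermal elongation = αΔT L = 10.8×10⁻⁶ × 31 × 1500 = 0.5022 mm.
After closing the 0.11 mm clearance, 0.5022 − 0.11 = 0.3922 mm of expansion remains to be suppressed by the wall.
Compatibility: PL/(AE) = 0.3922 mm, so σ = P/A = E × (0.3922/1500) = 7.844 MPa.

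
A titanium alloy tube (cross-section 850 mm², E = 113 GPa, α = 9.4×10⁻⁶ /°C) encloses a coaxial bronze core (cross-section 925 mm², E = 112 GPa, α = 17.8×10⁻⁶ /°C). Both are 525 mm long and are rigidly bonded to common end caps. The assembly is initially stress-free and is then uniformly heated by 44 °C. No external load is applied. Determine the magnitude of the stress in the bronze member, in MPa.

The bronze has the larger α, so on heating it would change length more than the titanium alloy if both were free. The rigid plates force a common final length, so the bronze is put into compression and the titanium alloy into tension, with equal and opposite forces P (no external load).
Compatibility of the two members (thermal + elastic change equal): (α₁ − α₂)ΔT = P·[1/(A₁E₁) + 1/(A₂E₂)].
|α₁ − α₂|·ΔT = 8.4×10⁻⁶ × 44 = 0.0003696.
1/(A₁E₁) + 1/(A₂E₂) = 1/(850×113×10³) + 1/(925×112×10³) = 2.006×10⁻⁸ N⁻¹.
P = 0.0003696 / 2.006×10⁻⁸ = 18420 N = 18.42 kN.
σ_{bronze} = P/A₂ = 18420/925 = 19.91 MPa, compressive.

σ ≈ 19.9 MPa (compressive)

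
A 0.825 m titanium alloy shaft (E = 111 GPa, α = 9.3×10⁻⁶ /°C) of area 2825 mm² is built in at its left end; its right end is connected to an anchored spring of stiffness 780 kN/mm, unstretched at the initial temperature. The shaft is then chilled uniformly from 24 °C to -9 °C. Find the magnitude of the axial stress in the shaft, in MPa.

σ ≈ 22.9 MPa (tensile)

The unrestrained thermal change is αΔT L = 9.3×10⁻⁶ × 33 × 825 = 0.2532 mm.
Let P be the tensile force in the spring. The shaft extends elastically by PL/(AE) and the spring stretches by P/k; together these equal δ_free.
So P = δ_free / [L/(AE) + 1/k] = 0.2532 / [ 825/(2825×111×10³) + 1/(780×10³) ].
P = 0.2532 / 3.913×10⁻⁶ = 64710 N.
σ = P/A = 64710/2825 = 22.9 MPa.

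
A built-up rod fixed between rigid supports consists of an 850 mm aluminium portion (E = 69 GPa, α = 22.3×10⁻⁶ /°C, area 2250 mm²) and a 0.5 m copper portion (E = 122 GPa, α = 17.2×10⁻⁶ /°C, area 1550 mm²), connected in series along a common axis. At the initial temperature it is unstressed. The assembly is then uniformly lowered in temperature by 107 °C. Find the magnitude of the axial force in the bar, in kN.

Free thermal contraction of the whole bar: Σ αᵢΔT Lᵢ = 22.3×10⁻⁶×107×850 + 17.2×10⁻⁶×107×500 = 2.948 mm.
The rigid supports impose zero overall length change; the single axial force P common to all segments must satisfy P Σ Lᵢ/(AᵢEᵢ) = δ_free.
Σ Lᵢ/(AᵢEᵢ) = 850/(2250×69×10³) + 500/(1550×122×10³) = 8.119×10⁻⁶ mm/N.
So P = 2.948 / 8.119×10⁻⁶ = 363.1 kN, tensile.

P ≈ 363 kN (tensile)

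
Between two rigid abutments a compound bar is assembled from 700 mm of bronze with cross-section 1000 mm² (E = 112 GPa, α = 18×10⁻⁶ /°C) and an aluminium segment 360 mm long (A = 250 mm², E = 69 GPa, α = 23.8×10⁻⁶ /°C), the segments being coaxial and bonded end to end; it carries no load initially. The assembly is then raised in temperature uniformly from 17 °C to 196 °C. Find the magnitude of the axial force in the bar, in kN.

P ≈ 140 kN (compressive)

With the walls removed the bar would change length by δ_free = Σ αᵢΔT Lᵢ = 18×10⁻⁶×179×700 + 23.8×10⁻⁶×179×360 = 3.789 mm.
Since the ends are fixed, an axial force P builds up, equal in every segment, with P · Σ Lᵢ/(AᵢEᵢ) = δ_free.
The series flexibility is Σ Lᵢ/(AᵢEᵢ) = 700/(1000×112×10³) + 360/(250×69×10³) = 2.712×10⁻⁵ mm/N.
P = 3.789 / 2.712×10⁻⁵ = 139700 N = 139.7 kN, compressive.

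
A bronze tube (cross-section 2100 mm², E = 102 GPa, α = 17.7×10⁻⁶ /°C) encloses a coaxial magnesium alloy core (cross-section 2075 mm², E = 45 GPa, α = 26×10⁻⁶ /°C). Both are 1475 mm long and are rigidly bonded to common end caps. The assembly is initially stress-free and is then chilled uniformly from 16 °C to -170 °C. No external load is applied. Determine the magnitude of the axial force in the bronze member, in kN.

P ≈ 100 kN (compressive in the bronze)

Both members must finish at the same length. With the larger α, the magnesium alloy tends to over-contract; the plates restrain it, putting the magnesium alloy in tension and the bronze in compression. With no external load the two internal forces are equal and opposite, magnitude P.
Compatibility of the two members (thermal + elastic change equal): (α₁ − α₂)ΔT = P·[1/(A₁E₁) + 1/(A₂E₂)].
|α₁ − α₂|·ΔT = 8.3×10⁻⁶ × 186 = 0.001544.
1/(A₁E₁) + 1/(A₂E₂) = 1/(2100×102×10³) + 1/(2075×45×10³) = 1.538×10⁻⁸ N⁻¹.
So P = 0.001544 / 1.538×10⁻⁸ = 100.4 kN.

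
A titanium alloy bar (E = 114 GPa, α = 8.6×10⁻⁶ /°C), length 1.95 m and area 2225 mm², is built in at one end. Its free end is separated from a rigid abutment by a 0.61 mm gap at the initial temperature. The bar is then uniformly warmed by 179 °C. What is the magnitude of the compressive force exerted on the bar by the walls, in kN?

P ≈ 311 kN

If the wall were absent the bar would grow by αΔT L = 8.6×10⁻⁶ × 179 × 1950 = 3.002 mm.
After closing the 0.61 mm clearance, 3.002 − 0.61 = 2.392 mm of expansion remains to be suppressed by the wall.
Compatibility: PL/(AE) = 2.392 mm, so σ = P/A = E × (2.392/1950) = 139.8 MPa.
P = σA = 139.8 × 2225 = 311.1 kN.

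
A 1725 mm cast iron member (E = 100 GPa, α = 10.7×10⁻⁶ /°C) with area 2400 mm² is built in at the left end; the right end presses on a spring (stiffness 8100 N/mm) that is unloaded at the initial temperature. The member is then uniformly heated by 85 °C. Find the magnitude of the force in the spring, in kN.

Free thermal expansion: δ_free = αΔT L = 10.7×10⁻⁶ × 85 × 1725 = 1.569 mm.
Let P be the compressive force at the spring. The member shortens elastically by PL/(AE) and the spring compresses by P/k; together these equal δ_free.
So P = δ_free / [L/(AE) + 1/k] = 1.569 / [ 1725/(2400×100×10³) + 1/(8100) ].
P = 1.569 / 0.0001306 = 12010 N.

P ≈ 12 kN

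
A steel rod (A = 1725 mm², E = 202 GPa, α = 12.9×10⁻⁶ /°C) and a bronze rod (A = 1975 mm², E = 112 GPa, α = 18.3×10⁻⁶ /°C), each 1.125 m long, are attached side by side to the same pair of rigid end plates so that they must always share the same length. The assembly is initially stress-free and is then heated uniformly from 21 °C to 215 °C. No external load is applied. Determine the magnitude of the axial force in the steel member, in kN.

Both members must finish at the same length. With the larger α, the bronze tends to over-expand; the plates restrain it, putting the bronze in compression and the steel in tension. With no external load the two internal forces are equal and opposite, magnitude P.
Equating the net (thermal + elastic) strains gives |α₁ − α₂|·ΔT = P·[1/(A₁E₁) + 1/(A₂E₂)].
|α₁ − α₂|·ΔT = 5.4×10⁻⁶ × 194 = 0.001048.
1/(A₁E₁) + 1/(A₂E₂) = 1/(1725×202×10³) + 1/(1975×112×10³) = 7.391×10⁻⁹ N⁻¹.
So P = 0.001048 / 7.391×10⁻⁹ = 141.7 kN.

P ≈ 142 kN (tensile in the steel)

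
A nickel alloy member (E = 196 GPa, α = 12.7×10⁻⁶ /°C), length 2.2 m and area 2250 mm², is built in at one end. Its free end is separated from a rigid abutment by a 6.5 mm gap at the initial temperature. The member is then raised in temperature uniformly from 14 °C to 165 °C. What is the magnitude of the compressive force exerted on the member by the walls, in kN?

P ≈ 0 kN

Free thermal elongation = αΔT L = 12.7×10⁻⁶ × 151 × 2200 = 4.219 mm.
Since δ_free = 4.22 mm is less than the 6.5 mm gap, the member never touches the wall. No axial force develops.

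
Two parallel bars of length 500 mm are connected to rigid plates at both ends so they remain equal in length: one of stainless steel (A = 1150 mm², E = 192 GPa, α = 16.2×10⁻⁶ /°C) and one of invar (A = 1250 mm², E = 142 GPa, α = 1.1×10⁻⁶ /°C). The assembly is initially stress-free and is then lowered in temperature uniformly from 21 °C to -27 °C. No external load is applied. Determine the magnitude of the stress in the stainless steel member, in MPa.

Both members must finish at the same length. With the larger α, the stainless steel tends to over-contract; the plates restrain it, putting the stainless steel in tension and the invar in compression. With no external load the two internal forces are equal and opposite, magnitude P.
Setting the final lengths equal and cancelling L: (α₁ − α₂)ΔT = P/(A₁E₁) + P/(A₂E₂).
|α₁ − α₂|·ΔT = 15.1×10⁻⁶ × 48 = 0.0007248.
1/(A₁E₁) + 1/(A₂E₂) = 1/(1150×192×10³) + 1/(1250×142×10³) = 1.016×10⁻⁸ N⁻¹.
P = 0.0007248 / 1.016×10⁻⁸ = 71320 N = 71.32 kN.
σ_{stainless steel} = P/A₁ = 71320/1150 = 62.02 MPa, tensile.

σ ≈ 62 MPa (tensile)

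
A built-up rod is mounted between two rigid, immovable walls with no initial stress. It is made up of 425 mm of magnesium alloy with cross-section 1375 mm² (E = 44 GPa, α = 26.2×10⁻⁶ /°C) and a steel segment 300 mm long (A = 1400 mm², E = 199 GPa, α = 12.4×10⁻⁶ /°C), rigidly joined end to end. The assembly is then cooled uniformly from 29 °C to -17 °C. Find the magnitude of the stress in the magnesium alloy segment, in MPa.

With the walls removed the bar would change length by δ_free = Σ αᵢΔT Lᵢ = 26.2×10⁻⁶×46×425 + 12.4×10⁻⁶×46×300 = 0.6833 mm.
Since the ends are fixed, an axial force P builds up, equal in every segment, with P · Σ Lᵢ/(AᵢEᵢ) = δ_free.
Σ Lᵢ/(AᵢEᵢ) = 425/(1375×44×10³) + 300/(1400×199×10³) = 8.102×10⁻⁶ mm/N.
So P = 0.6833 / 8.102×10⁻⁶ = 84.35 kN, tensile.
σ_{magnesium alloy} = P / A = 84350 / 1375 = 61.34 MPa.

σ ≈ 61.3 MPa (tensile)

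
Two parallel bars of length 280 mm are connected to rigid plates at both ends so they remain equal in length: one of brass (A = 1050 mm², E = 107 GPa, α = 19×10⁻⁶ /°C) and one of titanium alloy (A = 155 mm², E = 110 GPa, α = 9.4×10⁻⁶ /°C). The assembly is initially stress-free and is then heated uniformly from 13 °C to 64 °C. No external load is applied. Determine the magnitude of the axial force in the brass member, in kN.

P ≈ 7.25 kN (compressive in the brass)

Both members must finish at the same length. With the larger α, the brass tends to over-expand; the plates restrain it, putting the brass in compression and the titanium alloy in tension. With no external load the two internal forces are equal and opposite, magnitude P.
Compatibility of the two members (thermal + elastic change equal): (α₁ − α₂)ΔT = P·[1/(A₁E₁) + 1/(A₂E₂)].
|α₁ − α₂|·ΔT = 9.6×10⁻⁶ × 51 = 0.0004896.
1/(A₁E₁) + 1/(A₂E₂) = 1/(1050×107×10³) + 1/(155×110×10³) = 6.755×10⁻⁸ N⁻¹.
P = 0.0004896 / 6.755×10⁻⁸ = 7248 N = 7.248 kN.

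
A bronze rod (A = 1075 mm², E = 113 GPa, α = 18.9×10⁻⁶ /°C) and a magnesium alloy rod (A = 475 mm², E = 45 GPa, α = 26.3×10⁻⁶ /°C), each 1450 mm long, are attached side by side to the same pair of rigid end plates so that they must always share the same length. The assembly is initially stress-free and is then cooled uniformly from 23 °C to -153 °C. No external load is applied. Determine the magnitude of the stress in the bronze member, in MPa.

Both members must finish at the same length. With the larger α, the magnesium alloy tends to over-contract; the plates restrain it, putting the magnesium alloy in tension and the bronze in compression. With no external load the two internal forces are equal and opposite, magnitude P.
Equating the net (thermal + elastic) strains gives |α₁ − α₂|·ΔT = P·[1/(A₁E₁) + 1/(A₂E₂)].
|α₁ − α₂|·ΔT = 7.4×10⁻⁶ × 176 = 0.001302.
1/(A₁E₁) + 1/(A₂E₂) = 1/(1075×113×10³) + 1/(475×45×10³) = 5.502×10⁻⁸ N⁻¹.
P = 0.001302 / 5.502×10⁻⁸ = 23670 N = 23.67 kN.
σ_{bronze} = P/A₁ = 23670/1075 = 22.02 MPa, compressive.

σ ≈ 22 MPa (compressive)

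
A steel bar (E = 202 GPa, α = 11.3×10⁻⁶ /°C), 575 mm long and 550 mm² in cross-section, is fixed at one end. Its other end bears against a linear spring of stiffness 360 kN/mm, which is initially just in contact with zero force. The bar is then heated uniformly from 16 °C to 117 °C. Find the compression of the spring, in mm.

δ ≈ 0.229 mm

The unrestrained thermal change is αΔT L = 11.3×10⁻⁶ × 101 × 575 = 0.6562 mm.
Let P be the compressive force at the spring. The bar shortens elastically by PL/(AE) and the spring compresses by P/k; together these equal δ_free.
P [ L/(AE) + 1/k ] = δ_free → P [ 575/(550×202×10³) + 1/(360×10³) ] = 0.6562.
P = 0.6562 / 7.953×10⁻⁶ = 82510 N.
Spring compression = P/k = 82510/(360×10³) = 0.2292 mm.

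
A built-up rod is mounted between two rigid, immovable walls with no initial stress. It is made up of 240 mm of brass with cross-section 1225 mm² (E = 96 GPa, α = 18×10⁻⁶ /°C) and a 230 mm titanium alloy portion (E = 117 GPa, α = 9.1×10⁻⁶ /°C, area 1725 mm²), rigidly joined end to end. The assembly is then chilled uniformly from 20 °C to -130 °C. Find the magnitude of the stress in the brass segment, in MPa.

σ ≈ 247 MPa (tensile)

With the walls removed the bar would change length by δ_free = Σ αᵢΔT Lᵢ = 18×10⁻⁶×150×240 + 9.1×10⁻⁶×150×230 = 0.9619 mm.
The walls prevent any net length change, so an axial force P (same in every segment) develops. Compatibility: P · Σ Lᵢ/(AᵢEᵢ) = δ_free.
The series flexibility is Σ Lᵢ/(AᵢEᵢ) = 240/(1225×96×10³) + 230/(1725×117×10³) = 3.18×10⁻⁶ mm/N.
So P = 0.9619 / 3.18×10⁻⁶ = 302.5 kN, tensile.
σ_{brass} = P / A = 302500 / 1225 = 246.9 MPa.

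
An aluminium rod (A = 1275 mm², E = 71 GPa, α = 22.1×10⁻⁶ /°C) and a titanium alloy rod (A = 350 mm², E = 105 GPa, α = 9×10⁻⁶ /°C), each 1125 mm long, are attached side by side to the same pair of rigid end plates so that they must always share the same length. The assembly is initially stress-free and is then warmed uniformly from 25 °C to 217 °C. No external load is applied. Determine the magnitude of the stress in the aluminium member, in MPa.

Equilibrium of a rigid end plate with no external load gives equal and opposite internal forces ±P in the two members. Since α_{aluminium} > α_{titanium alloy}, heating drives the aluminium into compression and the titanium alloy into tension.
Setting the final lengths equal and cancelling L: (α₁ − α₂)ΔT = P/(A₁E₁) + P/(A₂E₂).
|α₁ − α₂|·ΔT = 13.1×10⁻⁶ × 192 = 0.002515.
1/(A₁E₁) + 1/(A₂E₂) = 1/(1275×71×10³) + 1/(350×105×10³) = 3.826×10⁻⁸ N⁻¹.
P = 0.002515 / 3.826×10⁻⁸ = 65740 N = 65.74 kN.
σ_{aluminium} = P/A₁ = 65740/1275 = 51.56 MPa, compressive.

σ ≈ 51.6 MPa (compressive)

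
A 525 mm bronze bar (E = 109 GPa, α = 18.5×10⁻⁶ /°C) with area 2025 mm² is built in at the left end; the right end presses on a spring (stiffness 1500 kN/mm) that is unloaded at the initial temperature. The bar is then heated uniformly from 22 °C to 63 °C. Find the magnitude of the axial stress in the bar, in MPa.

σ ≈ 64.6 MPa (compressive)

The unrestrained thermal change is αΔT L = 18.5×10⁻⁶ × 41 × 525 = 0.3982 mm.
Let P be the compressive force at the spring. The bar shortens elastically by PL/(AE) and the spring compresses by P/k; together these equal δ_free.
So P = δ_free / [L/(AE) + 1/k] = 0.3982 / [ 525/(2025×109×10³) + 1/(1500×10³) ].
P = 0.3982 / 3.045×10⁻⁶ = 130800 N.
σ = P/A = 130800/2025 = 64.58 MPa.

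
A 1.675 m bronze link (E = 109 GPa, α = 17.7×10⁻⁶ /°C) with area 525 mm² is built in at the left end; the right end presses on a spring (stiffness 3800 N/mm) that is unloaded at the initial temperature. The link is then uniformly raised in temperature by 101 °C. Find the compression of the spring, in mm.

δ ≈ 2.69 mm

Free thermal expansion: δ_free = αΔT L = 17.7×10⁻⁶ × 101 × 1675 = 2.994 mm.
Let P be the compressive force at the spring. The link shortens elastically by PL/(AE) and the spring compresses by P/k; together these equal δ_free.
P [ L/(AE) + 1/k ] = δ_free → P [ 1675/(525×109×10³) + 1/(3800) ] = 2.994.
P = 2.994 / 0.0002924 = 10240 N.
Spring compression = P/k = 10240/(3800) = 2.695 mm.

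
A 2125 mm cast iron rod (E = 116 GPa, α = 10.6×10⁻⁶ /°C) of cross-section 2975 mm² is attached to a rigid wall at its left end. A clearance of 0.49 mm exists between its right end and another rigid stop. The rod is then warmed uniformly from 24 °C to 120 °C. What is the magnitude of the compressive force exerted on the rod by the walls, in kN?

P ≈ 272 kN

Unrestrained expansion: δ_free = αΔT L = 10.6×10⁻⁶ × 96 × 2125 = 2.162 mm.
The gap closes (δ_free > 0.49 mm) and the wall then resists a further 2.162 − 0.49 = 1.672 mm of expansion.
So σ = E(δ_free − g)/L = 116×10³ × 1.672/2125 = 91.29 MPa.
Force on the wall = σA = 91.29 × 2975 mm² = 271.6 kN.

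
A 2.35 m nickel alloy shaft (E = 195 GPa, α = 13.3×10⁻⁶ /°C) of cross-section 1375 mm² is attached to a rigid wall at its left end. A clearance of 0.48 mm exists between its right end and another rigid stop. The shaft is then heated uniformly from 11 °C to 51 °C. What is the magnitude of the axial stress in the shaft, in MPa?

Free thermal elongation = αΔT L = 13.3×10⁻⁶ × 40 × 2350 = 1.25 mm.
The gap closes (δ_free > 0.48 mm) and the wall then resists a further 1.25 − 0.48 = 0.7702 mm of expansion.
Compatibility: PL/(AE) = 0.7702 mm, so σ = P/A = E × (0.7702/2350) = 63.91 MPa.

σ ≈ 63.9 MPa (compressive)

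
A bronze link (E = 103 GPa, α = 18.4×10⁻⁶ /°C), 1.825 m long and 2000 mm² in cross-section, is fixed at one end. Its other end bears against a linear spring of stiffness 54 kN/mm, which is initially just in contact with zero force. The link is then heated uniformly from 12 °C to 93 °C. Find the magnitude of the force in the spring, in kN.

P ≈ 99.4 kN

The unrestrained thermal change is αΔT L = 18.4×10⁻⁶ × 81 × 1825 = 2.72 mm.
Let P be the compressive force at the spring. The link shortens elastically by PL/(AE) and the spring compresses by P/k; together these equal δ_free.
P [ L/(AE) + 1/k ] = δ_free → P [ 1825/(2000×103×10³) + 1/(54×10³) ] = 2.72.
P = 2.72 / 2.738×10⁻⁵ = 99350 N.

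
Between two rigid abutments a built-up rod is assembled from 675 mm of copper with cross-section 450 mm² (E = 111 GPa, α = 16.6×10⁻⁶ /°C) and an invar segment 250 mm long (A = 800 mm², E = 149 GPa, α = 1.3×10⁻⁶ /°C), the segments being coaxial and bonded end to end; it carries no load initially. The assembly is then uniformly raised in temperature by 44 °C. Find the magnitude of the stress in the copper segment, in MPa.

Free thermal expansion of the whole bar: Σ αᵢΔT Lᵢ = 16.6×10⁻⁶×44×675 + 1.3×10⁻⁶×44×250 = 0.5073 mm.
Since the ends are fixed, an axial force P builds up, equal in every segment, with P · Σ Lᵢ/(AᵢEᵢ) = δ_free.
Σ Lᵢ/(AᵢEᵢ) = 675/(450×111×10³) + 250/(800×149×10³) = 1.561×10⁻⁵ mm/N.
P = 0.5073 / 1.561×10⁻⁵ = 32500 N = 32.5 kN, compressive.
σ_{copper} = P / A = 32500 / 450 = 72.22 MPa.

σ ≈ 72.2 MPa (compressive)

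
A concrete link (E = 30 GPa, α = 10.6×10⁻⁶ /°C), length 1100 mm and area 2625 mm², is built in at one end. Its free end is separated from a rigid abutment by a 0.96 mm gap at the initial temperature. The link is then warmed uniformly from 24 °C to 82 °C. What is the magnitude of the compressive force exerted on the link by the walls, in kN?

P ≈ 0 kN

Free thermal elongation = αΔT L = 10.6×10⁻⁶ × 58 × 1100 = 0.6763 mm.
This is smaller than the 0.96 mm clearance, so the link expands freely without reaching the stop — the stress is zero.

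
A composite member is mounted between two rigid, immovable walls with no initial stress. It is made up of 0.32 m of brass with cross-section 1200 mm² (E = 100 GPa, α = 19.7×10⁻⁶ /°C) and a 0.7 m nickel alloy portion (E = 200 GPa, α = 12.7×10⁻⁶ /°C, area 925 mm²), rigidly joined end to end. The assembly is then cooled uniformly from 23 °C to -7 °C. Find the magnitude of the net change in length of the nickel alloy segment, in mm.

If the supports were absent, the total length change would be Σ αᵢΔT Lᵢ = 19.7×10⁻⁶×30×320 + 12.7×10⁻⁶×30×700 = 0.4558 mm.
The walls prevent any net length change, so an axial force P (same in every segment) develops. Compatibility: P · Σ Lᵢ/(AᵢEᵢ) = δ_free.
The series flexibility is Σ Lᵢ/(AᵢEᵢ) = 320/(1200×100×10³) + 700/(925×200×10³) = 6.45×10⁻⁶ mm/N.
So P = 0.4558 / 6.45×10⁻⁶ = 70.66 kN, tensile.
For the nickel alloy segment, free thermal change = 12.7×10⁻⁶×30×700 = 0.2667 mm and elastic change from P = 70660×700/(925×200×10³) = 0.2674 mm; these oppose, so the net change is 0.00068 mm (segment lengthens).

|ΔL| ≈ 0.00068 mm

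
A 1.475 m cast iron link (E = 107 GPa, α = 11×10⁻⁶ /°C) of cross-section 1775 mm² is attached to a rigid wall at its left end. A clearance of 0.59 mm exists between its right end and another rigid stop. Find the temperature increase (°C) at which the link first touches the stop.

ΔT ≈ 36.4 °C

Contact occurs when the free expansion equals the gap: αΔT L = 0.59 mm.
So ΔT = g/(αL) = 0.59/(11×10⁻⁶ × 1475) = 36.36 °C.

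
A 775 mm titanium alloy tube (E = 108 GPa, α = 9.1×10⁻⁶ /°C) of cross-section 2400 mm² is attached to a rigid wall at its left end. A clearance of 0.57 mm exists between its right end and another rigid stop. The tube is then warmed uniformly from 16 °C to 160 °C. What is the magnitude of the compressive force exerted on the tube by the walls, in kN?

Free thermal elongation = αΔT L = 9.1×10⁻⁶ × 144 × 775 = 1.016 mm.
After closing the 0.57 mm clearance, 1.016 − 0.57 = 0.4456 mm of expansion remains to be suppressed by the wall.
So σ = E(δ_free − g)/L = 108×10³ × 0.4456/775 = 62.09 MPa.
Force on the wall = σA = 62.09 × 2400 mm² = 149 kN.

P ≈ 149 kN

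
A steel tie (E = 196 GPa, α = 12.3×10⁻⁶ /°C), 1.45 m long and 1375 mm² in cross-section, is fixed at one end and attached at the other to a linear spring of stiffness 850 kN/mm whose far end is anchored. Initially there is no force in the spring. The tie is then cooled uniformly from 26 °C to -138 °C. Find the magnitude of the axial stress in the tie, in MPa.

σ ≈ 324 MPa (tensile)

The unrestrained thermal change is αΔT L = 12.3×10⁻⁶ × 164 × 1450 = 2.925 mm.
Let P be the tensile force in the spring. The tie extends elastically by PL/(AE) and the spring stretches by P/k; together these equal δ_free.
So P = δ_free / [L/(AE) + 1/k] = 2.925 / [ 1450/(1375×196×10³) + 1/(850×10³) ].
P = 2.925 / 6.557×10⁻⁶ = 446100 N.
σ = P/A = 446100/1375 = 324.4 MPa.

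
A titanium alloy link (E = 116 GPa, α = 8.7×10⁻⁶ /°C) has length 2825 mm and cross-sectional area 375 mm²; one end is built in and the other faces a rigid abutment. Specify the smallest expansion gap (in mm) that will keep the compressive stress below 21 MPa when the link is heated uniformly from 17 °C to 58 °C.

g ≈ 0.496 mm

With no wall the link would lengthen by αΔT L = 8.7×10⁻⁶ × 41 × 2825 = 1.008 mm.
A stress of 21 MPa corresponds to the wall pushing the link back by σL/E = 21×2825/(116×10³) = 0.5114 mm.
So the gap has to take up the difference, g_min = δ_free − σL/E = 1.008 − 0.5114 = 0.4963 mm.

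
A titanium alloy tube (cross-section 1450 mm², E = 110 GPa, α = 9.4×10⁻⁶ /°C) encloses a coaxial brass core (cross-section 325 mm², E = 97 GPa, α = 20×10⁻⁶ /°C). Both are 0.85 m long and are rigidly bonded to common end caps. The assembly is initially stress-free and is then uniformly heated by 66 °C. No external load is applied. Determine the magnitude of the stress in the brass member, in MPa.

Equilibrium of a rigid end plate with no external load gives equal and opposite internal forces ±P in the two members. Since α_{brass} > α_{titanium alloy}, heating drives the brass into compression and the titanium alloy into tension.
Equating the net (thermal + elastic) strains gives |α₁ − α₂|·ΔT = P·[1/(A₁E₁) + 1/(A₂E₂)].
|α₁ − α₂|·ΔT = 10.6×10⁻⁶ × 66 = 0.0006996.
1/(A₁E₁) + 1/(A₂E₂) = 1/(1450×110×10³) + 1/(325×97×10³) = 3.799×10⁻⁸ N⁻¹.
So P = 0.0006996 / 3.799×10⁻⁸ = 18.42 kN.
σ_{brass} = P/A₂ = 18420/325 = 56.66 MPa, compressive.

σ ≈ 56.7 MPa (compressive)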